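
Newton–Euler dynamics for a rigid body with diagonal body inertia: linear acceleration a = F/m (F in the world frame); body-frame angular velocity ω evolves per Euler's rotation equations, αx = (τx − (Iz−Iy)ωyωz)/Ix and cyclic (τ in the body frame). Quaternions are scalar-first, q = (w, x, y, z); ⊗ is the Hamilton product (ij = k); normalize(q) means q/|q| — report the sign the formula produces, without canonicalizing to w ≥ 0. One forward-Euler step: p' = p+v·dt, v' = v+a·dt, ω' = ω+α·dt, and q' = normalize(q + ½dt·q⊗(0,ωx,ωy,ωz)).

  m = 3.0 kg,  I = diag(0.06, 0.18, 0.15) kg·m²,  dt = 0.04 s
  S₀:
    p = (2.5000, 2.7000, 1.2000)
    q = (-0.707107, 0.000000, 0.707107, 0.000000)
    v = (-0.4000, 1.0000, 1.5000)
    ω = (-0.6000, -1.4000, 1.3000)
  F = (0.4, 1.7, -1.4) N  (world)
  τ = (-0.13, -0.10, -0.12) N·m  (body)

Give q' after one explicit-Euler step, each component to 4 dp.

Hamilton product q⊗(0,ω) = (0.9899498, 1.3435033, 0.9899498, -0.4949749)
q + ½dt·q⊗(0,ω), renormalized = (-0.6868, 0.0268, 0.7263, -0.0099)

q' = (-0.6868, 0.0268, 0.7263, -0.0099)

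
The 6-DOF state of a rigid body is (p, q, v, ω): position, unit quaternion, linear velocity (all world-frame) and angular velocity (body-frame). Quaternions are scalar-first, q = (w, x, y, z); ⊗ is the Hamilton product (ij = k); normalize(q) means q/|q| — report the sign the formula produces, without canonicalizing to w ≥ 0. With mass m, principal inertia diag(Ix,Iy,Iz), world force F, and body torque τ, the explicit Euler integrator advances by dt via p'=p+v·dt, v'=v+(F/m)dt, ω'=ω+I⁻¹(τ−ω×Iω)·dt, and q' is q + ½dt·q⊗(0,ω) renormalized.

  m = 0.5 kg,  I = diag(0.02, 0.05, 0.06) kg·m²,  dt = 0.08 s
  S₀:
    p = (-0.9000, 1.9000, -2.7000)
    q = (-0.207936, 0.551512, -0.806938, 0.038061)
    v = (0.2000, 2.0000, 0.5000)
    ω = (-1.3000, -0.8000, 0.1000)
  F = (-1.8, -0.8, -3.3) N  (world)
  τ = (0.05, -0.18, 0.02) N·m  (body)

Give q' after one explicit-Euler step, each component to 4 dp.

Hamilton product q⊗(0,ω) = (0.0676091, 0.2200718, 0.0617183, -1.5110226)
updated quaternion q' = (-0.2048, 0.5593, -0.8030, -0.0223)

q' = (-0.2048, 0.5593, -0.8030, -0.0223)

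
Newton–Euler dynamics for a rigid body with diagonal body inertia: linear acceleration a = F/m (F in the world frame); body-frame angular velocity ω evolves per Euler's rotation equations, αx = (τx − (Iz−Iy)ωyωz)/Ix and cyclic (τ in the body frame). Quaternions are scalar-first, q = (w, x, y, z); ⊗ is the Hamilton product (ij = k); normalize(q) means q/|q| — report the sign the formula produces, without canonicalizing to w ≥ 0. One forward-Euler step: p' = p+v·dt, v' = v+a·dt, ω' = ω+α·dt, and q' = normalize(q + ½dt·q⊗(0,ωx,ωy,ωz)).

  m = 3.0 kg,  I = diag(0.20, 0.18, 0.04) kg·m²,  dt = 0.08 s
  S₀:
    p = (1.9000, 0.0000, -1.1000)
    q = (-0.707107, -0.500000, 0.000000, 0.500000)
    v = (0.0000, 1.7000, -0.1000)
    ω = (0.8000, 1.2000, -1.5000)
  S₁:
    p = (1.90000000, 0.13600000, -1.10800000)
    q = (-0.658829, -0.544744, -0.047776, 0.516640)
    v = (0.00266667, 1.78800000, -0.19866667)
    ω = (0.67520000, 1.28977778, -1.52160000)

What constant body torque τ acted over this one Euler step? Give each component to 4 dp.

τ = (-0.0600, 0.0100, -0.0300)

Δω = ω₁−ω₀ = (-0.12480000, 0.08977778, -0.02160000)
I·α + gyro = (-0.0600, 0.0100, -0.0300)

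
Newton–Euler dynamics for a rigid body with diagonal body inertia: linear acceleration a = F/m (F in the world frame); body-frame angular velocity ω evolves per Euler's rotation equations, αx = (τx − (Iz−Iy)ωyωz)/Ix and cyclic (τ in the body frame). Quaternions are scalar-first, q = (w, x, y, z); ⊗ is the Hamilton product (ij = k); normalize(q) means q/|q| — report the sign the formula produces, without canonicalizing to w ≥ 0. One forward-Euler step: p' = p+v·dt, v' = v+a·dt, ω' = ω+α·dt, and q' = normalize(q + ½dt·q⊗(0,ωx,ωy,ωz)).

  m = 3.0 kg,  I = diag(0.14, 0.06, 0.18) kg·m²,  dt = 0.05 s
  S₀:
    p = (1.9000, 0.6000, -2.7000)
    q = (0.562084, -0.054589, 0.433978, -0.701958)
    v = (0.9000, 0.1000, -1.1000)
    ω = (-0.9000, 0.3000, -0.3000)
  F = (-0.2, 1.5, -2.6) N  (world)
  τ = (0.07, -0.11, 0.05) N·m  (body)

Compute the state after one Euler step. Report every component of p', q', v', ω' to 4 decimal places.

p' = (1.9450, 0.6050, -2.7550)
q' = (0.5522, -0.0652, 0.4534, -0.6966)
v' = (0.8967, 0.1250, -1.1433)
ω' = (-0.8711, 0.2173, -0.2921)

p + v·dt = (1.9450, 0.6050, -2.7550)
v' = v + a·dt = (0.8967, 0.1250, -1.1433)
gyro term ω×Iω = (-0.0108, -0.0108, 0.0216)
(τ − ω×Iω)/I = (0.5771, -1.6533, 0.1578)
ω' = ω + α·dt = (-0.8711, 0.2173, -0.2921)
q⊗(0,ω) = (-0.3899109, -0.4254816, 0.7840107, 0.2055783)
updated quaternion q' = (0.5522, -0.0652, 0.4534, -0.6966)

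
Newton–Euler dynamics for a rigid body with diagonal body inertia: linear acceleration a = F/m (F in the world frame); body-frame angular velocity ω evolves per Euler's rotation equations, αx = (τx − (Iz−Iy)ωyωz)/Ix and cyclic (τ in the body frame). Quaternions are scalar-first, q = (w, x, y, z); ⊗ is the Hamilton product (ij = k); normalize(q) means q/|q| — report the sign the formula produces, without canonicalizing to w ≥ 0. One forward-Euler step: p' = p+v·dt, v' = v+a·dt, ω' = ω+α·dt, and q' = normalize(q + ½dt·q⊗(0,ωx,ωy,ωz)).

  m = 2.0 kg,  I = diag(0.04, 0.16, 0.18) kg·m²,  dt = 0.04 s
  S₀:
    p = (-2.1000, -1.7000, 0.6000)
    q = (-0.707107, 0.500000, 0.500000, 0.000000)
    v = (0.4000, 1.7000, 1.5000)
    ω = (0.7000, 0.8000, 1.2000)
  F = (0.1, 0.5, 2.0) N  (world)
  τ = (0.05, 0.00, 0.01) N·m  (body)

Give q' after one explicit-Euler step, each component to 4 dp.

q' = (-0.7217, 0.5018, 0.4764, -0.0160)

q⊗(0,ω) = (-0.7500000, 0.1050251, -1.1656856, -0.7985284)
q' = normalize(q + ½dt·q⊗(0,ω)) = (-0.7217, 0.5018, 0.4764, -0.0160)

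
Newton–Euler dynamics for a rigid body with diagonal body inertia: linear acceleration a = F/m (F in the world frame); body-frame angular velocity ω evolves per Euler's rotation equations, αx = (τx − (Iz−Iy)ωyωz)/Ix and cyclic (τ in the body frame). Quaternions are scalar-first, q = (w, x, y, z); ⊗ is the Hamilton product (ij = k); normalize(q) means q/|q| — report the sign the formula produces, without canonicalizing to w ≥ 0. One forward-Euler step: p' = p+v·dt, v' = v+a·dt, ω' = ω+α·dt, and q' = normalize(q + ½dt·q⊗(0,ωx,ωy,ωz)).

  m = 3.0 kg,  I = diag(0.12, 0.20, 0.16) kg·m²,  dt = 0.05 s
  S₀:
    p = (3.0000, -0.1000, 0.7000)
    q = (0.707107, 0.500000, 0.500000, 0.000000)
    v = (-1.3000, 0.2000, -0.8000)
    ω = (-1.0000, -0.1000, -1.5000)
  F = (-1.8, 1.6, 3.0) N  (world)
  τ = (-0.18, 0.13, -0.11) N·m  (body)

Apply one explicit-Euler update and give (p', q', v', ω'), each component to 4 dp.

p' = (2.9350, -0.0900, 0.6600)
q' = (0.7201, 0.4631, 0.5165, -0.0153)
v' = (-1.3300, 0.2267, -0.7500)
ω' = (-1.0725, -0.0525, -1.5369)

ω×(Iω) gyroscopic = (-0.0060, -0.0600, 0.0080)
(τ − ω×Iω)/I = (-1.4500, 0.9500, -0.7375)
ω + α·dt = (-1.0725, -0.0525, -1.5369)
q⊗(0,ω) = (0.5500000, -1.4571070, 0.6792893, -0.6106605)
q' = normalize(q + ½dt·q⊗(0,ω)) = (0.7201, 0.4631, 0.5165, -0.0153)
a = F/m = (-0.6000, 0.5333, 1.0000)
p' = p + v·dt = (2.9350, -0.0900, 0.6600)
new velocity v' = (-1.3300, 0.2267, -0.7500)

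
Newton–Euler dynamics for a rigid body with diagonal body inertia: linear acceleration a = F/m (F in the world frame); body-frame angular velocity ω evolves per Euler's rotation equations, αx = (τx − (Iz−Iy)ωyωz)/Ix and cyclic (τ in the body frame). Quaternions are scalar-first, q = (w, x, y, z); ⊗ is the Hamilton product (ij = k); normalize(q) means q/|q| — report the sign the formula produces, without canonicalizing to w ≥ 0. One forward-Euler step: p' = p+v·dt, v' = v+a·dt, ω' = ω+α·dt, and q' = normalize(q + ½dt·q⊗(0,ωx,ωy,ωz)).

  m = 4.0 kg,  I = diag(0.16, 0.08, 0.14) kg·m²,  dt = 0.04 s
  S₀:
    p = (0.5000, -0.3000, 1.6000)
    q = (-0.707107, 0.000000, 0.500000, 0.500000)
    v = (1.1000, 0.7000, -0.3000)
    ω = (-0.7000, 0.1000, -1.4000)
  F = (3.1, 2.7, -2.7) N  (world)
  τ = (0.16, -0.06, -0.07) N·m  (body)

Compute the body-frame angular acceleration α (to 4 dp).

α = (1.0525, -0.9950, -0.5400)

gyro term ω×Iω = (-0.0084, 0.0196, 0.0056)
α = I⁻¹(τ − ω×Iω) = (1.0525, -0.9950, -0.5400)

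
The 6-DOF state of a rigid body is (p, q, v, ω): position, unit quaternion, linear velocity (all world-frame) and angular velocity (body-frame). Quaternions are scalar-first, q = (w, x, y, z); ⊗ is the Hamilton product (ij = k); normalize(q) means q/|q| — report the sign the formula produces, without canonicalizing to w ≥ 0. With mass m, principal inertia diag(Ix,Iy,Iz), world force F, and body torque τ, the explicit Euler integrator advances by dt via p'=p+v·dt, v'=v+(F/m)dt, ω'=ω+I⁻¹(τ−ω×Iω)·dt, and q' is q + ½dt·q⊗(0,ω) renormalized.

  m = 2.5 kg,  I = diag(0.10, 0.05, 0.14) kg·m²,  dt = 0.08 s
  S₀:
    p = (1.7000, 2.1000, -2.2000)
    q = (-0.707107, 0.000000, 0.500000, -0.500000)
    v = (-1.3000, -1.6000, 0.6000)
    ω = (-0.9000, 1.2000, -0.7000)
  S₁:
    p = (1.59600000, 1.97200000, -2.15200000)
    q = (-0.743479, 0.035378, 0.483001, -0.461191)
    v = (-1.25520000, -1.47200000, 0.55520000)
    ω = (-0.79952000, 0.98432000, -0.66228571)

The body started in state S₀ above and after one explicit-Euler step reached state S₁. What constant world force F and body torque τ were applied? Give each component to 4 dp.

F = (1.4000, 4.0000, -1.4000)
τ = (0.0500, -0.1600, 0.1200)

v₁ − v₀ = (0.04480000, 0.12800000, -0.04480000)
applied force F = (1.4000, 4.0000, -1.4000)
rate change Δω = (0.10048000, -0.21568000, 0.03771429)
precession coupling = (-0.0756, -0.0252, 0.0540)
I·α + gyro = (0.0500, -0.1600, 0.1200)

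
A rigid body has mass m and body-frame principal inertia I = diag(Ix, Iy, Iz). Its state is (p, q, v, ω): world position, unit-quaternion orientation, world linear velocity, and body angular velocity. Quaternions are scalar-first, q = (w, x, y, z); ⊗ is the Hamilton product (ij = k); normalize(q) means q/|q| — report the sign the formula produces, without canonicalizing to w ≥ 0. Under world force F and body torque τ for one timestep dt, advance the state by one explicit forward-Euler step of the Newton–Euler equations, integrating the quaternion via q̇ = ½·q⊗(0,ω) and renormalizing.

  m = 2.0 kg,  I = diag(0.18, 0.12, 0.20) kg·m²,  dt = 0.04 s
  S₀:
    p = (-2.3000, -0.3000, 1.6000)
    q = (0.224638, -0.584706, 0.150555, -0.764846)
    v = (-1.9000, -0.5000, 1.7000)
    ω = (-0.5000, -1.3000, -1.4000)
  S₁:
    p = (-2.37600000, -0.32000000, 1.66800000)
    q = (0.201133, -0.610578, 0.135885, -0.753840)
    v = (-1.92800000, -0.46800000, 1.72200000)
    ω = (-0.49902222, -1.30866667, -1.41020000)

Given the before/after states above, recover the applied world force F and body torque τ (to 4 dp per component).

F = (-1.4000, 1.6000, 1.1000)
τ = (0.1500, -0.0400, -0.0900)

v₁ − v₀ = (-0.02800000, 0.03200000, 0.02200000)
m·(v₁−v₀)/dt = (-1.4000, 1.6000, 1.1000)
Δω = ω₁−ω₀ = (0.00097778, -0.00866667, -0.01020000)
gyro term ω₀×Iω₀ = (0.1456, -0.0140, -0.0390)
I·α + gyro = (0.1500, -0.0400, -0.0900)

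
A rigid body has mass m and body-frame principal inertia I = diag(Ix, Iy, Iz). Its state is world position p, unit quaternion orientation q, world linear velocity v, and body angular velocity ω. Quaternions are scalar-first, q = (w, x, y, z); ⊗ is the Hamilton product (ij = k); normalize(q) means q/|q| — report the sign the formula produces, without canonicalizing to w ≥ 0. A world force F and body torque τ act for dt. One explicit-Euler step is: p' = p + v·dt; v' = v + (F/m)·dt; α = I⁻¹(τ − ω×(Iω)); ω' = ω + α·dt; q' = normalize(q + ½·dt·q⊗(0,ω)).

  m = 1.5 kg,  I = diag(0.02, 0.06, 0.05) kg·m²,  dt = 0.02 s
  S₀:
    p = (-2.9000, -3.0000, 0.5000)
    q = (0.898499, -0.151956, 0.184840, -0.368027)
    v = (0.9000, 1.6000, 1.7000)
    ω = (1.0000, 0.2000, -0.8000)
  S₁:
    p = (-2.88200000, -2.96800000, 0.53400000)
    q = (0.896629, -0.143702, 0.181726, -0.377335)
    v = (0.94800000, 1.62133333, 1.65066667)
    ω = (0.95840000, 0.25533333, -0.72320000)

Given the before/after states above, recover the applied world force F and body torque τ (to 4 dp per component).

F = (3.6000, 1.6000, -3.7000)
τ = (-0.0400, 0.1900, 0.2000)

Δω = ω₁−ω₀ = (-0.04160000, 0.05533333, 0.07680000)
ω₀×(Iω₀) = (0.0016, 0.0240, 0.0080)
I·α + gyro = (-0.0400, 0.1900, 0.2000)
v₁ − v₀ = (0.04800000, 0.02133333, -0.04933333)
applied force F = (3.6000, 1.6000, -3.7000)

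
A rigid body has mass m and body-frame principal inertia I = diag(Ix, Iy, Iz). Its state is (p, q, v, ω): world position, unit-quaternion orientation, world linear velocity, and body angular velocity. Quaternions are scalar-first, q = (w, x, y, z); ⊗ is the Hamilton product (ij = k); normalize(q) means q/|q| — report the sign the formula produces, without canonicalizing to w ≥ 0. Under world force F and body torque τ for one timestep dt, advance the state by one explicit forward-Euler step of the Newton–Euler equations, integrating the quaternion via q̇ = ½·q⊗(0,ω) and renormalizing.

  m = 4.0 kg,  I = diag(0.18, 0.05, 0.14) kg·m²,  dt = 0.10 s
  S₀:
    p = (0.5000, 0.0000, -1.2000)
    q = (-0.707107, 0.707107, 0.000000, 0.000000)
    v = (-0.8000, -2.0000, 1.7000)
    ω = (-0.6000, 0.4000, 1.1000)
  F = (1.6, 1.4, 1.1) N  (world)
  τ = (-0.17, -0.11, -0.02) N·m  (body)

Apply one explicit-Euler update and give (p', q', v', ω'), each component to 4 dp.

p' = (0.4200, -0.2000, -1.0300)
q' = (-0.6844, 0.7268, -0.0529, -0.0247)
v' = (-0.7600, -1.9650, 1.7275)
ω' = (-0.7164, 0.2328, 1.0634)

precession coupling ω×(Iω) = (0.0396, -0.0264, 0.0312)
(τ − ω×Iω)/I = (-1.1644, -1.6720, -0.3657)
ω + α·dt = (-0.7164, 0.2328, 1.0634)
Hamilton product q⊗(0,ω) = (0.4242642, 0.4242642, -1.0606605, -0.4949749)
q' = normalize(q + ½dt·q⊗(0,ω)) = (-0.6844, 0.7268, -0.0529, -0.0247)
a = F/m = (0.4000, 0.3500, 0.2750)
p + v·dt = (0.4200, -0.2000, -1.0300)
v' = v + a·dt = (-0.7600, -1.9650, 1.7275)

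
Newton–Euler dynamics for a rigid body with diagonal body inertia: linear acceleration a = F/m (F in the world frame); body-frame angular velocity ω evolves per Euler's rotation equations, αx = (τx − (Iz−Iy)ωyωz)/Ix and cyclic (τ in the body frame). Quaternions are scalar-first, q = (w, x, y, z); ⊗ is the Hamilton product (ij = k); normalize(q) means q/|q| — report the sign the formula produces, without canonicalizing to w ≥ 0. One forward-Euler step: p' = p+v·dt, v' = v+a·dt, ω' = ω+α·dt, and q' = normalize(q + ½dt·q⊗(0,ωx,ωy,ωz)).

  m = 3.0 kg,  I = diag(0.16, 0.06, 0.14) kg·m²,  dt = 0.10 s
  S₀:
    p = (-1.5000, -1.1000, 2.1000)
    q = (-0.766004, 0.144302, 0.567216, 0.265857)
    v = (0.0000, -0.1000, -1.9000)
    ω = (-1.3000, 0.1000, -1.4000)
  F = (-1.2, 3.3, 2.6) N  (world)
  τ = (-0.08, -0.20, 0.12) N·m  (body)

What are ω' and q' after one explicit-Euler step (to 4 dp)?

ω' = (-1.3430, -0.2940, -1.3236)
q' = (-0.7375, 0.1524, 0.5537, 0.3554)

gyro term ω×Iω = (-0.0112, 0.0364, 0.0130)
α = I⁻¹(τ − ω×Iω) = (-0.4300, -3.9400, 0.7643)
ω' = ω + α·dt = (-1.3430, -0.2940, -1.3236)
q⊗(0,ω) = (0.5030708, 0.1751171, -0.2201917, 1.8242166)
q' = normalize(q + ½dt·q⊗(0,ω)) = (-0.7375, 0.1524, 0.5537, 0.3554)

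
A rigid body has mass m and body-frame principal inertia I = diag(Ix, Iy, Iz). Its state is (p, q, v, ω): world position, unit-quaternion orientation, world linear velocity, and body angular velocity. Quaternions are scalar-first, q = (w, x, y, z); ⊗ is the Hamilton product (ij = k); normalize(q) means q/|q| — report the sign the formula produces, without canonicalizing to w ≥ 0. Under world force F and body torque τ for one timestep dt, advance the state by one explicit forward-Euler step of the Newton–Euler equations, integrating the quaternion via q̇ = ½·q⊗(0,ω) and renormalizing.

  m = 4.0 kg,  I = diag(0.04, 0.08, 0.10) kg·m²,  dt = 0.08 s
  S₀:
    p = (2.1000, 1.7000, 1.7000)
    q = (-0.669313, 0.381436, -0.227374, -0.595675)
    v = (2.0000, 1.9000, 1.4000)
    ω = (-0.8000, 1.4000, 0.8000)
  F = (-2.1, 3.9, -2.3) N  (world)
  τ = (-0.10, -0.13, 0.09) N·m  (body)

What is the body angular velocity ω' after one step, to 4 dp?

precession coupling ω×(Iω) = (0.0224, 0.0384, -0.0448)
(τ − ω×Iω)/I = (-3.0600, -2.1050, 1.3480)
ω' = ω + α·dt = (-1.0448, 1.2316, 0.9078)

ω' = (-1.0448, 1.2316, 0.9078)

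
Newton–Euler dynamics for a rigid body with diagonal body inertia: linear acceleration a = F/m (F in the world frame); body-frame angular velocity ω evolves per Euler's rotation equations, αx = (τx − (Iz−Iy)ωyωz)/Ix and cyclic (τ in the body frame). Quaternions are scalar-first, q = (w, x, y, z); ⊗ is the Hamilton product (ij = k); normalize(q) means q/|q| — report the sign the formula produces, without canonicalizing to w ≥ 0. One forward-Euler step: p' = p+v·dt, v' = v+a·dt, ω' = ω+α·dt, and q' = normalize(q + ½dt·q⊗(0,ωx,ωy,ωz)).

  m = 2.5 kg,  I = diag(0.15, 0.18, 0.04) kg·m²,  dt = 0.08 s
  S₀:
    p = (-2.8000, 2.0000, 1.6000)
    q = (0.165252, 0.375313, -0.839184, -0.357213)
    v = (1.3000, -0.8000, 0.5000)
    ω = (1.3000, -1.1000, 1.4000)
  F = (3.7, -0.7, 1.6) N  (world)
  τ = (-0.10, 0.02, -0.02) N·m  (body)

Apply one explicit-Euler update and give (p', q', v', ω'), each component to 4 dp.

angular accel α = (-2.1040, -1.0011, 0.5725)
ω' = ω + α·dt = (1.1317, -1.1801, 1.4458)
Hamilton product q⊗(0,ω) = (-0.9109111, -1.3529643, -1.1715923, 0.9094477)
q + ½dt·q⊗(0,ω), renormalized = (0.1283, 0.3200, -0.8826, -0.3196)
a = F/m = (1.4800, -0.2800, 0.6400)
new position p' = (-2.6960, 1.9360, 1.6400)
v + (F/m)dt = (1.4184, -0.8224, 0.5512)

p' = (-2.6960, 1.9360, 1.6400)
q' = (0.1283, 0.3200, -0.8826, -0.3196)
v' = (1.4184, -0.8224, 0.5512)
ω' = (1.1317, -1.1801, 1.4458)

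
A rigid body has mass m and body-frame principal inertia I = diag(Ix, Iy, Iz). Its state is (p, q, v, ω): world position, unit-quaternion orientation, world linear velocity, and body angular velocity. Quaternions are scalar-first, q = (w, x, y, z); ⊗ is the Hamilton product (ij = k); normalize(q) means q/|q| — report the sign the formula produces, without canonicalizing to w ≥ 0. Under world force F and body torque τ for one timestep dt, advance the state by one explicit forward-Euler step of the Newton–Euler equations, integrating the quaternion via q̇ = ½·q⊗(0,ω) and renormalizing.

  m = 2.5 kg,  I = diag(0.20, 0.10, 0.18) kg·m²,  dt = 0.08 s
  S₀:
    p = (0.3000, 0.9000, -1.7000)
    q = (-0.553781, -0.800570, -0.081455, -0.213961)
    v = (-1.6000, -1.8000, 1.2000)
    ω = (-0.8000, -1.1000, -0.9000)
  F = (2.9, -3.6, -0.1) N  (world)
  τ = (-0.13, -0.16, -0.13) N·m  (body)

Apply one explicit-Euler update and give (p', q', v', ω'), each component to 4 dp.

linear accel F/m = (1.1600, -1.4400, -0.0400)
new position p' = (0.1720, 0.7560, -1.6040)
new velocity v' = (-1.5072, -1.9152, 1.1968)
angular accel α = (-1.0460, -1.7440, -0.2333)
ω + α·dt = (-0.8837, -1.2395, -0.9187)
Hamilton product q⊗(0,ω) = (-0.9226214, 0.2809772, 0.0598149, 1.3138659)
q' = normalize(q + ½dt·q⊗(0,ω)) = (-0.5894, -0.7877, -0.0789, -0.1611)

p' = (0.1720, 0.7560, -1.6040)
q' = (-0.5894, -0.7877, -0.0789, -0.1611)
v' = (-1.5072, -1.9152, 1.1968)
ω' = (-0.8837, -1.2395, -0.9187)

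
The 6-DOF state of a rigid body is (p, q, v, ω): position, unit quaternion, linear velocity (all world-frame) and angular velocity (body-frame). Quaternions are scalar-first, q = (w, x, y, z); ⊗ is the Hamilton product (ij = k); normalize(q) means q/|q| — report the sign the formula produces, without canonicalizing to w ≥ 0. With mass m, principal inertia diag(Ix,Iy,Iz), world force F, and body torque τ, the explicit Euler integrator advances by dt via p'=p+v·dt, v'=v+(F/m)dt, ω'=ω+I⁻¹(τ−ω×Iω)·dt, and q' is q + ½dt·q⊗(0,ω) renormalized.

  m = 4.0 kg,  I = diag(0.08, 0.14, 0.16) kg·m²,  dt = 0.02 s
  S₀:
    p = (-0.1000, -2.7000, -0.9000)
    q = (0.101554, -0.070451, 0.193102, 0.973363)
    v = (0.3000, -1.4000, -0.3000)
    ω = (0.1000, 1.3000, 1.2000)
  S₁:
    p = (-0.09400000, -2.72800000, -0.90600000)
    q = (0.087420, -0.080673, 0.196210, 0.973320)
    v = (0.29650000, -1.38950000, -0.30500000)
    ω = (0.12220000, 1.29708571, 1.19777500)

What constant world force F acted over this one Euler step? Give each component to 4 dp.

Δv = v₁−v₀ = (-0.00350000, 0.01050000, -0.00500000)
F = m·Δv/dt = (-0.7000, 2.1000, -1.0000)

F = (-0.7000, 2.1000, -1.0000)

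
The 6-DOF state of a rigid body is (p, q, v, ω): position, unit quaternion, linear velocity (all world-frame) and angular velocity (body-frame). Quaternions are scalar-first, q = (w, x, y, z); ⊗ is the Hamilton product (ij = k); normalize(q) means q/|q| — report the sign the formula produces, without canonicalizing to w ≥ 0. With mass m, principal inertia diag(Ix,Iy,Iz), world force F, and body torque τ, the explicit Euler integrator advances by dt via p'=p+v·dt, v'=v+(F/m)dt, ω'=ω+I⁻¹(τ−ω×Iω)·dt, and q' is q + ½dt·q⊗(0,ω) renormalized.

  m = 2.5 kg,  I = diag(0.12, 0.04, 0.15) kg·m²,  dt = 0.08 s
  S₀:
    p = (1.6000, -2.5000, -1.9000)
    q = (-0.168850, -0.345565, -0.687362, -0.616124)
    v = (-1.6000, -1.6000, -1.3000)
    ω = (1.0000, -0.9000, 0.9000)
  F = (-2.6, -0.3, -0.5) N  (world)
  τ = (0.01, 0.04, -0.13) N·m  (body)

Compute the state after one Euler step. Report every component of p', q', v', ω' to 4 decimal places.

p' = (1.4720, -2.6280, -2.0040)
q' = (-0.1573, -0.3984, -0.6920, -0.5811)
v' = (-1.6832, -1.6096, -1.3160)
ω' = (1.0661, -0.7660, 0.7923)

linear accel F/m = (-1.0400, -0.1200, -0.2000)
p' = p + v·dt = (1.4720, -2.6280, -2.0040)
v' = v + a·dt = (-1.6832, -1.6096, -1.3160)
(τ − ω×Iω)/I = (0.8258, 1.6750, -1.3467)
ω' = ω + α·dt = (1.0661, -0.7660, 0.7923)
2q̇ = q⊗(0,ω) = (0.2814508, -1.3419874, -0.1531505, 0.8464055)
updated quaternion q' = (-0.1573, -0.3984, -0.6920, -0.5811)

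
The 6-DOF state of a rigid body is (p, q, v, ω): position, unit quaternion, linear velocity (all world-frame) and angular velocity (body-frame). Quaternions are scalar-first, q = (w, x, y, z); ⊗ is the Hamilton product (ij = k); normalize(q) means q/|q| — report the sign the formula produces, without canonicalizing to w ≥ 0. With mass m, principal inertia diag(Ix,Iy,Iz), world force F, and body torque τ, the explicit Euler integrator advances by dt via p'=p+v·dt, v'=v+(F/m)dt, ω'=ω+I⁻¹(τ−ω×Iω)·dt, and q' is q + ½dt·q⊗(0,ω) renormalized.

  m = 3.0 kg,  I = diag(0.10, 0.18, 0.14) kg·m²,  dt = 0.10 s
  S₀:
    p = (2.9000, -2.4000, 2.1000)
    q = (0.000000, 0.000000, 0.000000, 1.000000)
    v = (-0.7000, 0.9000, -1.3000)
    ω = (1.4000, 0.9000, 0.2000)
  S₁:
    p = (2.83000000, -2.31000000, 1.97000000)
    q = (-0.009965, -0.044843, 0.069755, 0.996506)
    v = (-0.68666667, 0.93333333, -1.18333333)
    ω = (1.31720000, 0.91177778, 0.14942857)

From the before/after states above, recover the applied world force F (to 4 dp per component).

velocity change Δv = (0.01333333, 0.03333333, 0.11666667)
m·(v₁−v₀)/dt = (0.4000, 1.0000, 3.5000)

F = (0.4000, 1.0000, 3.5000)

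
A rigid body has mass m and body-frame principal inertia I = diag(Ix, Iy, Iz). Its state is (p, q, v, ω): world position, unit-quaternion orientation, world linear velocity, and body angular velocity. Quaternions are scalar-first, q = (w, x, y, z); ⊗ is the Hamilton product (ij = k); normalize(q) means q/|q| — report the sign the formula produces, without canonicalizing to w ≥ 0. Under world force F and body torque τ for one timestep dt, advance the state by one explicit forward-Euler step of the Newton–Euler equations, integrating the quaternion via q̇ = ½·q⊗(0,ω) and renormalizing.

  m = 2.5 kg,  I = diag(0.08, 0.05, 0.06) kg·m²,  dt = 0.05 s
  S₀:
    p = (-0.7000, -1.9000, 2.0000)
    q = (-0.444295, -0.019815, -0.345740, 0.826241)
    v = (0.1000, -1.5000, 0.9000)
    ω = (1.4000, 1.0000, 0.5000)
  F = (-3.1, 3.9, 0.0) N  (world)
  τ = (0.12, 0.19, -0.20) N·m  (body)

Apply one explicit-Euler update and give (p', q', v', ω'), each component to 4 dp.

p' = (-0.6950, -1.9750, 2.0450)
q' = (-0.4448, -0.0603, -0.3274, 0.8315)
v' = (0.0380, -1.4220, 0.9000)
ω' = (1.4719, 1.1760, 0.3683)

ω×(Iω) gyroscopic = (0.0050, 0.0140, -0.0420)
α = I⁻¹(τ − ω×Iω) = (1.4375, 3.5200, -2.6333)
new body rate ω' = (1.4719, 1.1760, 0.3683)
Hamilton product q⊗(0,ω) = (-0.0396395, -1.6211240, 0.7223499, 0.2420735)
q' = normalize(q + ½dt·q⊗(0,ω)) = (-0.4448, -0.0603, -0.3274, 0.8315)
a = (-1.2400, 1.5600, 0.0000)
p + v·dt = (-0.6950, -1.9750, 2.0450)
new velocity v' = (0.0380, -1.4220, 0.9000)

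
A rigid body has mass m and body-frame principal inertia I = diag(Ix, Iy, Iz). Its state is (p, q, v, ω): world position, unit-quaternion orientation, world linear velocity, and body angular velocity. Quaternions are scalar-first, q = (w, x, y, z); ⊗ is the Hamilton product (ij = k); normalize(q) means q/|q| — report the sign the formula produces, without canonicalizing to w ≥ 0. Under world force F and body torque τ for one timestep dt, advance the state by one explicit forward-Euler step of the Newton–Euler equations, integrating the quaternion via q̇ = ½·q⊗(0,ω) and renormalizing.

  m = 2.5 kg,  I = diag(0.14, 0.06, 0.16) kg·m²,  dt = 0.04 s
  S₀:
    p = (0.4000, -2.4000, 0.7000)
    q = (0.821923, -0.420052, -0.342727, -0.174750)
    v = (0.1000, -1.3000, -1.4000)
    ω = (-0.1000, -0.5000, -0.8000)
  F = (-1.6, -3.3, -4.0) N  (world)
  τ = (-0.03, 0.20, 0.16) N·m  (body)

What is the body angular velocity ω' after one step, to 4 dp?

ω' = (-0.1200, -0.3656, -0.7590)

angular accel α = (-0.5000, 3.3600, 1.0250)
ω' = ω + α·dt = (-0.1200, -0.3656, -0.7590)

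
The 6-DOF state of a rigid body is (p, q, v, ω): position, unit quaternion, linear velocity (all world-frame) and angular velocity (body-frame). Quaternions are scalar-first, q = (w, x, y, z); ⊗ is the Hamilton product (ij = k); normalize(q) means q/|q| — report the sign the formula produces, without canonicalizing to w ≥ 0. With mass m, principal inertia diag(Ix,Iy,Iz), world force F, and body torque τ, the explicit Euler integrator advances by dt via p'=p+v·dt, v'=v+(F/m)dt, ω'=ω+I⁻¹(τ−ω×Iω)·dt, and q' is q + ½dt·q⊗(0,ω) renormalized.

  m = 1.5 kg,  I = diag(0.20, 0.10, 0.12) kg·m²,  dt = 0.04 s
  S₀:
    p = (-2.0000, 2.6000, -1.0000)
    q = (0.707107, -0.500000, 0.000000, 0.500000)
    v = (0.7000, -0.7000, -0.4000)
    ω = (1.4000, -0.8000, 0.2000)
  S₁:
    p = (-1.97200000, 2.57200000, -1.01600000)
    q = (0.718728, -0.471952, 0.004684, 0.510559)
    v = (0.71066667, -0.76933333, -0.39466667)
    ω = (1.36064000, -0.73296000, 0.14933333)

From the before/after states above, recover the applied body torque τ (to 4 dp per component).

τ = (-0.2000, 0.1900, -0.0400)

rate change Δω = (-0.03936000, 0.06704000, -0.05066667)
precession coupling = (-0.0032, 0.0224, 0.1120)
applied torque τ = (-0.2000, 0.1900, -0.0400)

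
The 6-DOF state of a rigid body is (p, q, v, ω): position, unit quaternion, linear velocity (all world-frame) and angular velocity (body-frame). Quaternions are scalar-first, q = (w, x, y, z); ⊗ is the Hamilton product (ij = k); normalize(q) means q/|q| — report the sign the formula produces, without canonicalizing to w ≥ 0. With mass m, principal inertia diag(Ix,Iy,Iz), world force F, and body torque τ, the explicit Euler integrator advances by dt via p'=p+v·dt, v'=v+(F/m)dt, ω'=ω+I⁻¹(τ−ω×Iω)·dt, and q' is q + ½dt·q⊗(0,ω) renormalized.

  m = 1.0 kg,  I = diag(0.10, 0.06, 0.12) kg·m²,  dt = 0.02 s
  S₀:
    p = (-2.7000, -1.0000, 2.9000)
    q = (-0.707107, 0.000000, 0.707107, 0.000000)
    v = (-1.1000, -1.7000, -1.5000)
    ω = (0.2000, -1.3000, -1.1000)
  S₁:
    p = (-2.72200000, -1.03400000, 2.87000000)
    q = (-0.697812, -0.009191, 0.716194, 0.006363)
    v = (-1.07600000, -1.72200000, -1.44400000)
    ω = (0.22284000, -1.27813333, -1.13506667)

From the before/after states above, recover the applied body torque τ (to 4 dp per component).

τ = (0.2000, 0.0700, -0.2000)

rate change Δω = (0.02284000, 0.02186667, -0.03506667)
gyro term ω₀×Iω₀ = (0.0858, 0.0044, 0.0104)
applied torque τ = (0.2000, 0.0700, -0.2000)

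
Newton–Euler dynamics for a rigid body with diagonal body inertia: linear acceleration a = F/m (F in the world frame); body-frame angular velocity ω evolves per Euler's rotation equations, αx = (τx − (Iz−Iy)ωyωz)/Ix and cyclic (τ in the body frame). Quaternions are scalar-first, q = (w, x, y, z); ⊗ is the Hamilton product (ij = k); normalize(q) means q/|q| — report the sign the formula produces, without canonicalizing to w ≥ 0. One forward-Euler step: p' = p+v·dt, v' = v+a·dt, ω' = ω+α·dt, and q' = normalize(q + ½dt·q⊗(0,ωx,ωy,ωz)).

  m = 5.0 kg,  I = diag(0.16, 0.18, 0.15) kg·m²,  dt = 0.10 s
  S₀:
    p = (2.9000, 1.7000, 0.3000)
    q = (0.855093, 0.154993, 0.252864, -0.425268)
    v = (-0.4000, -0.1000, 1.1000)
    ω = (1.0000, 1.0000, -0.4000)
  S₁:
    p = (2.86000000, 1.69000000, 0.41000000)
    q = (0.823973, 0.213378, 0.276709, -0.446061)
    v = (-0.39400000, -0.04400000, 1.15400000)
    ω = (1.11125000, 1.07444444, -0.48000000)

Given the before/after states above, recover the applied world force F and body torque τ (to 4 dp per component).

F = (0.3000, 2.8000, 2.7000)
τ = (0.1900, 0.1300, -0.1000)

Δω = ω₁−ω₀ = (0.11125000, 0.07444444, -0.08000000)
applied torque τ = (0.1900, 0.1300, -0.1000)
Δv = v₁−v₀ = (0.00600000, 0.05600000, 0.05400000)
applied force F = (0.3000, 2.8000, 2.7000)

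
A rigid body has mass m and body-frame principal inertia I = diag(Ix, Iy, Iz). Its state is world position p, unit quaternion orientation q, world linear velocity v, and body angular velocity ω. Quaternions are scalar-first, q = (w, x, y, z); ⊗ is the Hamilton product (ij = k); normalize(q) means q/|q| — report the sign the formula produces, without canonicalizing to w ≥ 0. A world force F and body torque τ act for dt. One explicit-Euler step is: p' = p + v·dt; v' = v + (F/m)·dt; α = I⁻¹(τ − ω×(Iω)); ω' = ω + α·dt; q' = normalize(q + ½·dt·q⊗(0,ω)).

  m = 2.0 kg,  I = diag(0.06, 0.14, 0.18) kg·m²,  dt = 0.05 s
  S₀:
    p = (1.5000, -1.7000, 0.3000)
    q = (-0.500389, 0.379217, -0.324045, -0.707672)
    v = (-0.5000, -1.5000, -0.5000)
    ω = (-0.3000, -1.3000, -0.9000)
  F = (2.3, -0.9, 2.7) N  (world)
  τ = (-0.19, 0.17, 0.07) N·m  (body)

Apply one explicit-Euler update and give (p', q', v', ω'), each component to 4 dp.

α = I⁻¹(τ − ω×Iω) = (-3.9467, 1.4457, 0.2156)
new body rate ω' = (-0.4973, -1.2277, -0.8892)
2q̇ = q⊗(0,ω) = (-0.9443982, -0.4782164, 1.2041026, -0.1398455)
q + ½dt·q⊗(0,ω), renormalized = (-0.5236, 0.3670, -0.2937, -0.7106)
a = (1.1500, -0.4500, 1.3500)
new position p' = (1.4750, -1.7750, 0.2750)
v + (F/m)dt = (-0.4425, -1.5225, -0.4325)

p' = (1.4750, -1.7750, 0.2750)
q' = (-0.5236, 0.3670, -0.2937, -0.7106)
v' = (-0.4425, -1.5225, -0.4325)
ω' = (-0.4973, -1.2277, -0.8892)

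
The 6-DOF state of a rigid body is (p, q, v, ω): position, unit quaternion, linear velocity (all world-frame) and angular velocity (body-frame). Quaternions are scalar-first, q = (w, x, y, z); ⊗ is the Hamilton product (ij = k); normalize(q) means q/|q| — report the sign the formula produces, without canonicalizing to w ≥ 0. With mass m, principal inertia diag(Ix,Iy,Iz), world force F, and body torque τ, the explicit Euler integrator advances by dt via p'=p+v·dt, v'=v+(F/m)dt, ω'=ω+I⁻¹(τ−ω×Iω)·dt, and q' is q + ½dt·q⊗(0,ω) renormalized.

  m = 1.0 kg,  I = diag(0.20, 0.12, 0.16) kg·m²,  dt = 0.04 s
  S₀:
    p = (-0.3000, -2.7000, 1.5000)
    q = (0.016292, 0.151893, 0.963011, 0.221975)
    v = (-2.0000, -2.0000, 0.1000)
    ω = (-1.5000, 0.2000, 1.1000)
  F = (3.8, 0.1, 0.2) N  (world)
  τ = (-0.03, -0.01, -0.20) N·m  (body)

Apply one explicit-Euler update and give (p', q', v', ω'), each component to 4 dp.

angular accel α = (-0.1940, 0.4667, -1.4000)
new body rate ω' = (-1.5078, 0.2187, 1.0440)
Hamilton product q⊗(0,ω) = (-0.2089352, 0.9904791, -0.4967864, 1.4928163)
q + ½dt·q⊗(0,ω), renormalized = (0.0121, 0.1716, 0.9524, 0.2517)
p + v·dt = (-0.3800, -2.7800, 1.5040)
v' = v + a·dt = (-1.8480, -1.9960, 0.1080)

p' = (-0.3800, -2.7800, 1.5040)
q' = (0.0121, 0.1716, 0.9524, 0.2517)
v' = (-1.8480, -1.9960, 0.1080)
ω' = (-1.5078, 0.2187, 1.0440)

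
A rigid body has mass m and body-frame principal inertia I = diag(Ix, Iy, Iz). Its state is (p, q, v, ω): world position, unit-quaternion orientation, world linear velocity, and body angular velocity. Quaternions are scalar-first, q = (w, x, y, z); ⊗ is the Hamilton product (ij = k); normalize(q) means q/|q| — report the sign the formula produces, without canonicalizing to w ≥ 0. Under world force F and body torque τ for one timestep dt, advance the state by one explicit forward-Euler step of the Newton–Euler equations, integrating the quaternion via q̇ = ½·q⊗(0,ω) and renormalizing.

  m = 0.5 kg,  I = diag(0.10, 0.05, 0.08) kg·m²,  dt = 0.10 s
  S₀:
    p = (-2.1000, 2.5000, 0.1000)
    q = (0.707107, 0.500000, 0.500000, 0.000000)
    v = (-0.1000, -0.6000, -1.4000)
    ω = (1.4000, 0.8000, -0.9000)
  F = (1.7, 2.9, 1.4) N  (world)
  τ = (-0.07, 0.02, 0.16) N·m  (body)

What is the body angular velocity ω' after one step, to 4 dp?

ω' = (1.3516, 0.8904, -0.6300)

precession coupling ω×(Iω) = (-0.0216, -0.0252, -0.0560)
angular accel α = (-0.4840, 0.9040, 2.7000)
ω' = ω + α·dt = (1.3516, 0.8904, -0.6300)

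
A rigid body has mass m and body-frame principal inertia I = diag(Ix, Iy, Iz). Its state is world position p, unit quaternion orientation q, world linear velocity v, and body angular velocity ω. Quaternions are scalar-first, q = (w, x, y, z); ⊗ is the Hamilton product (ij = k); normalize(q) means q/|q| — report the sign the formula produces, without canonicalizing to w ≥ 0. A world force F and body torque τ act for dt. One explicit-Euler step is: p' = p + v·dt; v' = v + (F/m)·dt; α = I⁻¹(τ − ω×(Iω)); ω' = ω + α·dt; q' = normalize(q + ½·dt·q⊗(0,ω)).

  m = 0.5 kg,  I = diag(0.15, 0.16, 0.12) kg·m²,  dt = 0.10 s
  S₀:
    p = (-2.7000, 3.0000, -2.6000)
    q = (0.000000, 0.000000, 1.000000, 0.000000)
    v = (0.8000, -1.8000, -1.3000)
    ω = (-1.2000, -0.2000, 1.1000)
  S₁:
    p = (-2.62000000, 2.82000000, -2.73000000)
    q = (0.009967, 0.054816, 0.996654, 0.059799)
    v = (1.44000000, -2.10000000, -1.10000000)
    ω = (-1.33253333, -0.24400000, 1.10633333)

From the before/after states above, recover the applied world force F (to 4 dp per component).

F = (3.2000, -1.5000, 1.0000)

Δv = v₁−v₀ = (0.64000000, -0.30000000, 0.20000000)
F = m·Δv/dt = (3.2000, -1.5000, 1.0000)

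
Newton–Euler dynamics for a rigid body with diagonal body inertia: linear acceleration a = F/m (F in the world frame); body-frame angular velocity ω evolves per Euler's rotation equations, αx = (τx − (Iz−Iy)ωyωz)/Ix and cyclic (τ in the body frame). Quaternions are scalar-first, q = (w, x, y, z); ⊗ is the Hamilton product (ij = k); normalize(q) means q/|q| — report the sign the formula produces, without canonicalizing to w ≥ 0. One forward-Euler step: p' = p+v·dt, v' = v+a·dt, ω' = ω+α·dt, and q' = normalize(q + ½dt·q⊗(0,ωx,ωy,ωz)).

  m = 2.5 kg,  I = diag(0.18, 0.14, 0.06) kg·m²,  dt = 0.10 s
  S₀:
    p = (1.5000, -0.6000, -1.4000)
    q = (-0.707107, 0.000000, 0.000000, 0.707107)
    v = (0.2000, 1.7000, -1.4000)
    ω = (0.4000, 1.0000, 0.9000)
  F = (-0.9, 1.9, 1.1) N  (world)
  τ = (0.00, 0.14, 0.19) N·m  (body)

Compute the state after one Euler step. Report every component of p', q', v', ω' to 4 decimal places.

p' = (1.5200, -0.4300, -1.5400)
q' = (-0.7371, -0.0494, -0.0212, 0.6736)
v' = (0.1640, 1.7760, -1.3560)
ω' = (0.4400, 1.0691, 1.2433)

angular accel α = (0.4000, 0.6914, 3.4333)
new body rate ω' = (0.4400, 1.0691, 1.2433)
Hamilton product q⊗(0,ω) = (-0.6363963, -0.9899498, -0.4242642, -0.6363963)
updated quaternion q' = (-0.7371, -0.0494, -0.0212, 0.6736)
linear accel F/m = (-0.3600, 0.7600, 0.4400)
p + v·dt = (1.5200, -0.4300, -1.5400)
v + (F/m)dt = (0.1640, 1.7760, -1.3560)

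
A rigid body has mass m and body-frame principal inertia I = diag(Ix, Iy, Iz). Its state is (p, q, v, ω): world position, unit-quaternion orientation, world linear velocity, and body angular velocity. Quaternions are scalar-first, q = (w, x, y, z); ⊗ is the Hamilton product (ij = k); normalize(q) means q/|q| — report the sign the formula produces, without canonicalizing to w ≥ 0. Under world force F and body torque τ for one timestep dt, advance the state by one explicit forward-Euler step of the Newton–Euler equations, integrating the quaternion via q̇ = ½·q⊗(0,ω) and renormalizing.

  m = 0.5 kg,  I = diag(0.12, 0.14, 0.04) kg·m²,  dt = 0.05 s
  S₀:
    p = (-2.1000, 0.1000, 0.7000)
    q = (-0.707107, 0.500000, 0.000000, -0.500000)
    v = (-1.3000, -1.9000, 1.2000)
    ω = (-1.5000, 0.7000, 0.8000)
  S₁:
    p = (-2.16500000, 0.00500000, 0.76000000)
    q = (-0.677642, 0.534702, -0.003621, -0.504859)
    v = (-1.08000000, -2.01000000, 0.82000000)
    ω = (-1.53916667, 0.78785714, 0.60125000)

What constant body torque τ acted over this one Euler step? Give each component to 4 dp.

τ = (-0.1500, 0.1500, -0.1800)

rate change Δω = (-0.03916667, 0.08785714, -0.19875000)
gyro term ω₀×Iω₀ = (-0.0560, -0.0960, -0.0210)
τ = I·(Δω/dt) + ω₀×(Iω₀) = (-0.1500, 0.1500, -0.1800)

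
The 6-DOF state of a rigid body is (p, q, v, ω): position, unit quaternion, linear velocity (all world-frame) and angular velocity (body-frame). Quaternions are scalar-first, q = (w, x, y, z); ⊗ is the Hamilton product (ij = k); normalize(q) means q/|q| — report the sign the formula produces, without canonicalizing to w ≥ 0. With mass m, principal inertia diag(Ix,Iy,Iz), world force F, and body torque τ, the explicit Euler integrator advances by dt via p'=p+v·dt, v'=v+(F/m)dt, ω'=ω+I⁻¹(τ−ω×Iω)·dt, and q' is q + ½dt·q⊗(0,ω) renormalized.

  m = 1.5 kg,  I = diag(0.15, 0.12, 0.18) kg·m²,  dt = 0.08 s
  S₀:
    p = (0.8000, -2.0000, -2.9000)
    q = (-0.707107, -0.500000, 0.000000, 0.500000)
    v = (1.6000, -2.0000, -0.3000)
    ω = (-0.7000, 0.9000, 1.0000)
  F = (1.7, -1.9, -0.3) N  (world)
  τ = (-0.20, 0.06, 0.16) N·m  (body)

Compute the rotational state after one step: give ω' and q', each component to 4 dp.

ω×(Iω) gyroscopic = (0.0540, 0.0210, 0.0189)
angular accel α = (-1.6933, 0.3250, 0.7839)
ω' = ω + α·dt = (-0.8355, 0.9260, 1.0627)
Hamilton product q⊗(0,ω) = (-0.8500000, 0.0449749, -0.4863963, -1.1571070)
q + ½dt·q⊗(0,ω), renormalized = (-0.7397, -0.4973, -0.0194, 0.4529)

ω' = (-0.8355, 0.9260, 1.0627)
q' = (-0.7397, -0.4973, -0.0194, 0.4529)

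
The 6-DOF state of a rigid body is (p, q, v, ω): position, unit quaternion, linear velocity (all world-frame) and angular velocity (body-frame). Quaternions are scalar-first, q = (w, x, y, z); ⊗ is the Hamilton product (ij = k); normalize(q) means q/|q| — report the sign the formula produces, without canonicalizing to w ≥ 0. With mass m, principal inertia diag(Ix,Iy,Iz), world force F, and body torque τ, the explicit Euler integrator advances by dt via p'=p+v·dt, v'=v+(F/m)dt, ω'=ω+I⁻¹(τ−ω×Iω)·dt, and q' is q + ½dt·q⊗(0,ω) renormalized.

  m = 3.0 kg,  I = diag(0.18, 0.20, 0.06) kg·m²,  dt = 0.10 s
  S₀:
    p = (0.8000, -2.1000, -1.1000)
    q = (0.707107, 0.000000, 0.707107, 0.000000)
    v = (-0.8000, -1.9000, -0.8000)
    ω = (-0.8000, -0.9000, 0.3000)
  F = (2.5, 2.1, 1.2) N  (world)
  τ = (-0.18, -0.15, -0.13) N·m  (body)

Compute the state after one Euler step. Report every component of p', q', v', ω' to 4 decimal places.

p' = (0.7200, -2.2900, -1.1800)
q' = (0.7375, -0.0176, 0.6740, 0.0388)
v' = (-0.7167, -1.8300, -0.7600)
ω' = (-0.9210, -0.9606, 0.0593)

p' = p + v·dt = (0.7200, -2.2900, -1.1800)
v' = v + a·dt = (-0.7167, -1.8300, -0.7600)
precession coupling ω×(Iω) = (0.0378, -0.0288, 0.0144)
α = I⁻¹(τ − ω×Iω) = (-1.2100, -0.6060, -2.4067)
ω + α·dt = (-0.9210, -0.9606, 0.0593)
q⊗(0,ω) = (0.6363963, -0.3535535, -0.6363963, 0.7778177)
q' = normalize(q + ½dt·q⊗(0,ω)) = (0.7375, -0.0176, 0.6740, 0.0388)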